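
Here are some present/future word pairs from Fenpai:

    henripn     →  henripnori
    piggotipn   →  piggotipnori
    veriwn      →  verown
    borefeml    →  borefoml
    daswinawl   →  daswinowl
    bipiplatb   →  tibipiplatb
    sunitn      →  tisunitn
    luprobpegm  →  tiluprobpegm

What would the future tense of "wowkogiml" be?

wowkogoml

henripn and veriwn both end in -n yet inflect differently (henripnori, verown), so the final letter is not what conditions the rule; the second-to-last letter is.
"wowkogiml" has second-to-last letter 'm'. The one such stem in the data (borefeml → borefoml) changes the last vowel to 'o' (as do veriwn, daswinawl), so the same rule applies.
The other patterns: stems whose second-to-last letter is 'p' add -ori; stems whose second-to-last letter is 'g' or 't' add the prefix ti-.
So wowkogiml → wowkogoml.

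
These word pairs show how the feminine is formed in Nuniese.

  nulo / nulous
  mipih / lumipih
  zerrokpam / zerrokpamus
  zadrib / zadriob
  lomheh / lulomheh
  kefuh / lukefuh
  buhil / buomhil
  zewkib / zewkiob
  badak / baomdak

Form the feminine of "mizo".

"mizo" ends in -o. The one such stem in the data (nulo → nulous) adds -us, so the same rule applies.
So mizo → mizous.

mizous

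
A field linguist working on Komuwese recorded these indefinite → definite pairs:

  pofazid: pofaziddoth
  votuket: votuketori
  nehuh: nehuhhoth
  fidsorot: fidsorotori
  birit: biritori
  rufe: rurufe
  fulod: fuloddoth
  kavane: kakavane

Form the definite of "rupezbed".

"rupezbed" ends in -d. The stems ending in -d (pofazid → pofaziddoth, fulod → fuloddoth) double the final consonant and add -oth.
So rupezbed → rupezbeddoth.

rupezbeddoth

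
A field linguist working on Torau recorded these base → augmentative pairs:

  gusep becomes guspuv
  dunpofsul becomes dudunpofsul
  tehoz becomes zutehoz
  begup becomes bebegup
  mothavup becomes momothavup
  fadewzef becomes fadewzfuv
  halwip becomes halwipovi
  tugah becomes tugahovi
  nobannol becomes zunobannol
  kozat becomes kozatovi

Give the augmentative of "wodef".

wodfuv

halwip and gusep both end in -p yet inflect differently (halwipovi, guspuv), so the final letter is not what conditions the rule; the last vowel is.
"wodef" has last vowel 'e'. The stems whose last vowel is 'e' (gusep → guspuv, fadewzef → fadewzfuv) delete the last vowel and add -uv.
So wodef → wodfuv.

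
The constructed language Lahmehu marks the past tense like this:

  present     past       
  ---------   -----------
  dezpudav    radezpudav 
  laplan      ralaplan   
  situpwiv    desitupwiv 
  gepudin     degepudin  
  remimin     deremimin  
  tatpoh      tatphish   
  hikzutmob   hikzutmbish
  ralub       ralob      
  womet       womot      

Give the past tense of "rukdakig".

dezpudav and situpwiv both end in -v yet inflect differently (radezpudav, desitupwiv), so the final letter is not what conditions the rule; the last vowel is.
"rukdakig" has last vowel 'i'. The stems whose last vowel is 'i' (situpwiv → desitupwiv, gepudin → degepudin, remimin → deremimin) add the prefix de-.
The other patterns: stems whose last vowel is 'a' add the prefix ra-; stems whose last vowel is 'o' delete the last vowel and add -ish; stems whose last vowel is 'e' or 'u' change the last vowel to 'o'.
So rukdakig → derukdakig.

derukdakig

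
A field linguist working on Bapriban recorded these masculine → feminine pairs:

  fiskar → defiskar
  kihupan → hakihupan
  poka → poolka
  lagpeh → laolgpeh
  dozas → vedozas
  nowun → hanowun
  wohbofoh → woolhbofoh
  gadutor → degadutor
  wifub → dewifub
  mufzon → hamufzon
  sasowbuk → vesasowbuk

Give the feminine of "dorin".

fiskar and poka both have last vowel 'a' yet inflect differently (defiskar, poolka), so the last vowel is not what conditions the rule; the final letter is.
"dorin" ends in -n. The stems ending in -n (nowun → hanowun, mufzon → hamufzon, kihupan → hakihupan) add the prefix ha-.
The other patterns: stems ending in -b or -r add the prefix de-; stems ending in -a or -h insert -ol- after the first vowel; stems ending in -k or -s add the prefix ve-.
So dorin → hadorin.

hadorin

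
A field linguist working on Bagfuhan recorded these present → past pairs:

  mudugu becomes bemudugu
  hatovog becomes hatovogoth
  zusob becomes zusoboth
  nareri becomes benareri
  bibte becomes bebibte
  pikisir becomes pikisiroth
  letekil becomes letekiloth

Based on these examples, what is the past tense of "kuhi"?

bekuhi

"kuhi" ends in a vowel. The stems ending in a vowel (mudugu → bemudugu, nareri → benareri, bibte → bebibte) add the prefix be-.
The other pattern: stems ending in a consonant add -oth.
So kuhi → bekuhi.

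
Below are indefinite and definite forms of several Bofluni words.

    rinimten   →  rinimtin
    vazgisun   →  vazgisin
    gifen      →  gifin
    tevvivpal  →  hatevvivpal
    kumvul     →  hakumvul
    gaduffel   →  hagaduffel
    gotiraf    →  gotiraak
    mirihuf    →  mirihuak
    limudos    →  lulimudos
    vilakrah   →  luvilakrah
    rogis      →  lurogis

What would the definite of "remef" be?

remeak

vazgisun and kumvul both have last vowel 'u' yet inflect differently (vazgisin, hakumvul), so the last vowel is not what conditions the rule; the final letter is.
"remef" ends in -f. The stems ending in -f (gotiraf → gotiraak, mirihuf → mirihuak) drop the final letter and add -ak.
The other patterns: stems ending in -n change the last vowel to 'i'; stems ending in -l add the prefix ha-; stems ending in -h or -s add the prefix lu-.
So remef → remeak.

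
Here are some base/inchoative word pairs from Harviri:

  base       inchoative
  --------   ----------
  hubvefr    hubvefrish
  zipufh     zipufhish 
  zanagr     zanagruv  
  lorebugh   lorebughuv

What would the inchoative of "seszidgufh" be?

seszidgufhish

zipufh and lorebugh both end in -h yet inflect differently (zipufhish, lorebughuv), so the final letter is not what conditions the rule; the second-to-last letter is.
"seszidgufh" has second-to-last letter 'f'. The stems whose second-to-last letter is 'f' (zipufh → zipufhish, hubvefr → hubvefrish) add -ish.
The other pattern: stems whose second-to-last letter is 'g' add -uv.
So seszidgufh → seszidgufhish.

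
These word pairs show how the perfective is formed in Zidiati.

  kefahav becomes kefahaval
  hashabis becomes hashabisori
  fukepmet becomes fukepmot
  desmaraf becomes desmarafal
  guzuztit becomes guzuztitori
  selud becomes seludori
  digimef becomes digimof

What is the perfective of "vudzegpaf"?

digimef and desmaraf both end in -f yet inflect differently (digimof, desmarafal), so the final letter is not what conditions the rule; the last vowel is.
"vudzegpaf" has last vowel 'a'. The stems whose last vowel is 'a' (desmaraf → desmarafal, kefahav → kefahaval) add -al.
So vudzegpaf → vudzegpafal.

vudzegpafal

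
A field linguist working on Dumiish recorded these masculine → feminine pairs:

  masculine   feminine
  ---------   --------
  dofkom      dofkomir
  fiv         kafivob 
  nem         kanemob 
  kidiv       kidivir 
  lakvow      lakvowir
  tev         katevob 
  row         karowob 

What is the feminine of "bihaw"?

bihawir

lakvow and row both end in -w yet inflect differently (lakvowir, karowob), so the final letter is not what conditions the rule; the number of vowels is.
"bihaw" has 2 vowels. The stems with 2 vowels (kidiv → kidivir, lakvow → lakvowir, dofkom → dofkomir) add -ir.
The other pattern: stems with 1 vowel add ka- … -ob around the stem.
So bihaw → bihawir.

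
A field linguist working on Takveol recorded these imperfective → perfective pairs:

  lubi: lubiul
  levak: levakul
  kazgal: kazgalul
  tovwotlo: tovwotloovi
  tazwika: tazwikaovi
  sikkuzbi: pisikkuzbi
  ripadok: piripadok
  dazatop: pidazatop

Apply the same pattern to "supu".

"supu" begins with s-. The one such stem in the data (sikkuzbi → pisikkuzbi) adds the prefix pi-, so the same rule applies.
So supu → pisupu.

pisupu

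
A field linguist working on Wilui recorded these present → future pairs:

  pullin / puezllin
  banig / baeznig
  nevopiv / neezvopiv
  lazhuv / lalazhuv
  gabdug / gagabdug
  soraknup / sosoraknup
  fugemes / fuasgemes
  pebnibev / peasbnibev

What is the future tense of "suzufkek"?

suaszufkek

nevopiv and lazhuv both end in -v yet inflect differently (neezvopiv, lalazhuv), so the final letter is not what conditions the rule; the last vowel is.
"suzufkek" has last vowel 'e'. The stems whose last vowel is 'e' (fugemes → fuasgemes, pebnibev → peasbnibev) insert -as- after the first vowel.
So suzufkek → suaszufkek.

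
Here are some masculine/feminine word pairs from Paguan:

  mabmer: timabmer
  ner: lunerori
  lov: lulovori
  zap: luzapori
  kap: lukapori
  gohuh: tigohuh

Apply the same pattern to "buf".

lubufori

"buf" has 1 vowel. The stems with 1 vowel (lov → lulovori, ner → lunerori, zap → luzapori) add lu- … -ori around the stem.
The other pattern: stems with 2 vowels add the prefix ti-.
So buf → lubufori.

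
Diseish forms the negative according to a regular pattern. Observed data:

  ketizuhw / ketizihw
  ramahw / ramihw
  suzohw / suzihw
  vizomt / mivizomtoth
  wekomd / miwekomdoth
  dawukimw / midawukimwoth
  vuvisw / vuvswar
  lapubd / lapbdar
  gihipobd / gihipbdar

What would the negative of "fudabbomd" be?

mifudabbomdoth

ketizuhw and dawukimw both end in -w yet inflect differently (ketizihw, midawukimwoth), so the final letter is not what conditions the rule; the second-to-last letter is.
"fudabbomd" has second-to-last letter 'm'. The stems whose second-to-last letter is 'm' (vizomt → mivizomtoth, wekomd → miwekomdoth, dawukimw → midawukimwoth) add mi- … -oth around the stem.
The other patterns: stems whose second-to-last letter is 'h' change the last vowel to 'i'; stems whose second-to-last letter is 'b' or 's' delete the last vowel and add -ar.
So fudabbomd → mifudabbomdoth.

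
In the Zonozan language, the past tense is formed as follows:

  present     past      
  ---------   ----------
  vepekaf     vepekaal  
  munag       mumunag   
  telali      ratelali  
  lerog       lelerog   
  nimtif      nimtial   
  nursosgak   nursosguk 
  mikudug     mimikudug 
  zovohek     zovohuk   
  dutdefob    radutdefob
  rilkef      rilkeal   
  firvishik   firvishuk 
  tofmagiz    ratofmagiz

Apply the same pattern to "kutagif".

nursosgak and munag both have last vowel 'a' yet inflect differently (nursosguk, mumunag), so the last vowel is not what conditions the rule; the final letter is.
"kutagif" ends in -f. The stems ending in -f (nimtif → nimtial, rilkef → rilkeal, vepekaf → vepekaal) drop the final letter and add -al.
The other patterns: stems ending in -k change the last vowel to 'u'; stems ending in -g repeat the first consonant+vowel as a prefix; stems ending in -b, -i or -z add the prefix ra-.
So kutagif → kutagial.

kutagial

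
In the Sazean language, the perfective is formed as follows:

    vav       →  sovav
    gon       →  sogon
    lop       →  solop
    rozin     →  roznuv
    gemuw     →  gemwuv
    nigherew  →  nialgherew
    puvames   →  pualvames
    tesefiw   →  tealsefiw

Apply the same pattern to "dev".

sodev

gon and rozin both end in -n yet inflect differently (sogon, roznuv), so the final letter is not what conditions the rule; the number of vowels is.
"dev" has 1 vowel. The stems with 1 vowel (vav → sovav, gon → sogon, lop → solop) add the prefix so-.
The other patterns: stems with 2 vowels delete the last vowel and add -uv; stems with 3 vowels insert -al- after the first vowel.
So dev → sodev.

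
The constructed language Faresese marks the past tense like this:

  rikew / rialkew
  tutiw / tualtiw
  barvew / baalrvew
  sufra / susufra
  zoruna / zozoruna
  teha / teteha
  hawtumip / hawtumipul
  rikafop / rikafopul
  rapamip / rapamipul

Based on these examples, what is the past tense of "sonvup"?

sonvupul

tutiw and hawtumip both have last vowel 'i' yet inflect differently (tualtiw, hawtumipul), so the last vowel is not what conditions the rule; the final letter is.
"sonvup" ends in -p. The stems ending in -p (hawtumip → hawtumipul, rikafop → rikafopul, rapamip → rapamipul) add -ul.
So sonvup → sonvupul.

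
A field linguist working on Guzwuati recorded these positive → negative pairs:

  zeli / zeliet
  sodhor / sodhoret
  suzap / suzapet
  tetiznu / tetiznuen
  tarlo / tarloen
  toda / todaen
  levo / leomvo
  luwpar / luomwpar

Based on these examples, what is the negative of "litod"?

liomtod

tarlo and levo both end in -o yet inflect differently (tarloen, leomvo), so the final letter is not what conditions the rule; the first letter is.
"litod" begins with l-. The stems beginning with l- (levo → leomvo, luwpar → luomwpar) insert -om- after the first vowel.
So litod → liomtod.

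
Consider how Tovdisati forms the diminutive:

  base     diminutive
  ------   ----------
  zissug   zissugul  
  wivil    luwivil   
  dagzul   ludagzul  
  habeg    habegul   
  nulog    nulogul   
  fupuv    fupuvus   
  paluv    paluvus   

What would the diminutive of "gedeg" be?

gedegul

"gedeg" ends in -g. The stems ending in -g (nulog → nulogul, zissug → zissugul, habeg → habegul) add -ul.
The other patterns: stems ending in -l add the prefix lu-; stems ending in -v add -us.
So gedeg → gedegul.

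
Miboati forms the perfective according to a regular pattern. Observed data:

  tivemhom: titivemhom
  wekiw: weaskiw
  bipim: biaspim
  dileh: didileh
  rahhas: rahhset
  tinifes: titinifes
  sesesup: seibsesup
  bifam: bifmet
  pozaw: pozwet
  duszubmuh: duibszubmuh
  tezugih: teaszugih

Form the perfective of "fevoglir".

feasvoglir

bifam and bipim both end in -m yet inflect differently (bifmet, biaspim), so the final letter is not what conditions the rule; the last vowel is.
"fevoglir" has last vowel 'i'. The stems whose last vowel is 'i' (bipim → biaspim, wekiw → weaskiw, tezugih → teaszugih) insert -as- after the first vowel.
The other patterns: stems whose last vowel is 'a' delete the last vowel and add -et; stems whose last vowel is 'u' insert -ib- after the first vowel; stems whose last vowel is 'e' or 'o' repeat the first consonant+vowel as a prefix.
So fevoglir → feasvoglir.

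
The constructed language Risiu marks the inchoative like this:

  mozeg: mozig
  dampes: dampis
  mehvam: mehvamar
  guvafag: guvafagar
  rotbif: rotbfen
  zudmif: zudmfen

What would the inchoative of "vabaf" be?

vabafar

mozeg and guvafag both end in -g yet inflect differently (mozig, guvafagar), so the final letter is not what conditions the rule; the last vowel is.
"vabaf" has last vowel 'a'. The stems whose last vowel is 'a' (mehvam → mehvamar, guvafag → guvafagar) add -ar.
The other patterns: stems whose last vowel is 'e' change the last vowel to 'i'; stems whose last vowel is 'i' delete the last vowel and add -en.
So vabaf → vabafar.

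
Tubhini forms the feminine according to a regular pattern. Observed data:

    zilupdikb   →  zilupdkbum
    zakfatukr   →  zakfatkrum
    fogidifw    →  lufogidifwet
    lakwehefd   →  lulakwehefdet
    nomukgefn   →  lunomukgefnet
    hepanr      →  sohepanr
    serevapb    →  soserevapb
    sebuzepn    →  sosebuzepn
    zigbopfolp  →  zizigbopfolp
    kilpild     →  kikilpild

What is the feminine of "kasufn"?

lukasufnet

"kasufn" has second-to-last letter 'f'. The stems whose second-to-last letter is 'f' (fogidifw → lufogidifwet, lakwehefd → lulakwehefdet, nomukgefn → lunomukgefnet) add lu- … -et around the stem.
The other patterns: stems whose second-to-last letter is 'k' delete the last vowel and add -um; stems whose second-to-last letter is 'n' or 'p' add the prefix so-; stems whose second-to-last letter is 'l' repeat the first consonant+vowel as a prefix.
So kasufn → lukasufnet.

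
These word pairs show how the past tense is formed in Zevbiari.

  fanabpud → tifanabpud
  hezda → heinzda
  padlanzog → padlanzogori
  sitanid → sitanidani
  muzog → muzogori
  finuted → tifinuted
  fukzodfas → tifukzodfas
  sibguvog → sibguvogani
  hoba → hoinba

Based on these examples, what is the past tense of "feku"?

"feku" begins with f-. The stems beginning with f- (fanabpud → tifanabpud, finuted → tifinuted, fukzodfas → tifukzodfas) add the prefix ti-.
So feku → tifeku.

tifeku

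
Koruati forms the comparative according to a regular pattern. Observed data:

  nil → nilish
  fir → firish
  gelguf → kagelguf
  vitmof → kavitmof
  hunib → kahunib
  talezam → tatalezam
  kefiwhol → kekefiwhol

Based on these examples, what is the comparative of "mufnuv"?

"mufnuv" has 2 vowels. The stems with 2 vowels (gelguf → kagelguf, vitmof → kavitmof, hunib → kahunib) add the prefix ka-.
The other patterns: stems with 1 vowel add -ish; stems with 3 vowels repeat the first consonant+vowel as a prefix.
So mufnuv → kamufnuv.

kamufnuv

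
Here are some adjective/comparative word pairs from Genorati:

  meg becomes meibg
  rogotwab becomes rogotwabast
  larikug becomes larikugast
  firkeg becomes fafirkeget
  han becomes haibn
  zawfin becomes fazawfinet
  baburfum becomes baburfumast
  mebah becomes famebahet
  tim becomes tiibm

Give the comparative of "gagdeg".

meg and firkeg both end in -g yet inflect differently (meibg, fafirkeget), so the final letter is not what conditions the rule; the number of vowels is.
"gagdeg" has 2 vowels. The stems with 2 vowels (firkeg → fafirkeget, mebah → famebahet, zawfin → fazawfinet) add fa- … -et around the stem.
The other patterns: stems with 1 vowel insert -ib- after the first vowel; stems with 3 vowels add -ast.
So gagdeg → fagagdeget.

fagagdeget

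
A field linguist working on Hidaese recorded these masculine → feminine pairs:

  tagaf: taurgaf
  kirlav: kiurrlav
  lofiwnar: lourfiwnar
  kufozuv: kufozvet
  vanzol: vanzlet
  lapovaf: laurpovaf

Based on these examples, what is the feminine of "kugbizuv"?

"kugbizuv" has last vowel 'u'. The one such stem in the data (kufozuv → kufozvet) deletes the last vowel and adds -et (as does vanzol), so the same rule applies.
The other pattern: stems whose last vowel is 'a' insert -ur- after the first vowel.
So kugbizuv → kugbizvet.

kugbizvet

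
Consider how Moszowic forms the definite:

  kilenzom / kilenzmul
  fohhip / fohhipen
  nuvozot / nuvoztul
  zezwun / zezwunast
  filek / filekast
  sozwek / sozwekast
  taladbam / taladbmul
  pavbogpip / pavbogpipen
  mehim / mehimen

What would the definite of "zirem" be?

mehim and kilenzom both end in -m yet inflect differently (mehimen, kilenzmul), so the final letter is not what conditions the rule; the last vowel is.
"zirem" has last vowel 'e'. The stems whose last vowel is 'e' (filek → filekast, sozwek → sozwekast) add -ast.
The other patterns: stems whose last vowel is 'i' add -en; stems whose last vowel is 'a' or 'o' delete the last vowel and add -ul.
So zirem → ziremast.

ziremast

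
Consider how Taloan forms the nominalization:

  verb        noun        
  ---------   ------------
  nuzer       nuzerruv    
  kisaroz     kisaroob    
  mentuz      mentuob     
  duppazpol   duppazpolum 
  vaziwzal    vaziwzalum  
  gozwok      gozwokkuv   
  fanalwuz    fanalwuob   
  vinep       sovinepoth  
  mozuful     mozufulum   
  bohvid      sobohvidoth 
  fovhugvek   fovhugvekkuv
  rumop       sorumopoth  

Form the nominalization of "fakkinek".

fakkinekkuv

fanalwuz and mozuful both have last vowel 'u' yet inflect differently (fanalwuob, mozufulum), so the last vowel is not what conditions the rule; the final letter is.
"fakkinek" ends in -k. The stems ending in -k (gozwok → gozwokkuv, fovhugvek → fovhugvekkuv) double the final consonant and add -uv.
The other patterns: stems ending in -z drop the final letter and add -ob; stems ending in -l add -um; stems ending in -d or -p add so- … -oth around the stem.
So fakkinek → fakkinekkuv.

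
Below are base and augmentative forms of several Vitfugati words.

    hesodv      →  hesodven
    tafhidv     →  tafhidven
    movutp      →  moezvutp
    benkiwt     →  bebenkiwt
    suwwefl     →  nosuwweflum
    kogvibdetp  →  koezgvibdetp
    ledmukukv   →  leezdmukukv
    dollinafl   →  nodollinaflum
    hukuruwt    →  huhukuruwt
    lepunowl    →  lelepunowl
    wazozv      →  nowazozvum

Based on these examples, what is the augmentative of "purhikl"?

ledmukukv and hesodv both end in -v yet inflect differently (leezdmukukv, hesodven), so the final letter is not what conditions the rule; the second-to-last letter is.
"purhikl" has second-to-last letter 'k'. The one such stem in the data (ledmukukv → leezdmukukv) inserts -ez- after the first vowel (as do kogvibdetp, movutp), so the same rule applies.
So purhikl → puezrhikl.

puezrhikl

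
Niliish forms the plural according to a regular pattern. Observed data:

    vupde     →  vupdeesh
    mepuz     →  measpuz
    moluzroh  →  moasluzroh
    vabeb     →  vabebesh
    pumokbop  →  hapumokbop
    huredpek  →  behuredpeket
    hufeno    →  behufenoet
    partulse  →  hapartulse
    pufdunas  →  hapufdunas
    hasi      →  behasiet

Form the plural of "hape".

"hape" begins with h-. The stems beginning with h- (hasi → behasiet, hufeno → behufenoet, huredpek → behuredpeket) add be- … -et around the stem.
So hape → behapeet.

behapeet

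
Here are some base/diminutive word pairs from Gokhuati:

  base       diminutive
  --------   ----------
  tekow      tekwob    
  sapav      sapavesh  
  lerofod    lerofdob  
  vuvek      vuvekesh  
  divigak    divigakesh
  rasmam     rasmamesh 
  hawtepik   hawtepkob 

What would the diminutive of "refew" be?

vuvek and hawtepik both end in -k yet inflect differently (vuvekesh, hawtepkob), so the final letter is not what conditions the rule; the last vowel is.
"refew" has last vowel 'e'. The one such stem in the data (vuvek → vuvekesh) adds -esh, so the same rule applies.
The other pattern: stems whose last vowel is 'i' or 'o' delete the last vowel and add -ob.
So refew → refewesh.

refewesh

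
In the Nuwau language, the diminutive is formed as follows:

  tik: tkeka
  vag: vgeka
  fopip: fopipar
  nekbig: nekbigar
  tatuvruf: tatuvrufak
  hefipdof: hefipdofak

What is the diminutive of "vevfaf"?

vevfafar

vag and nekbig both end in -g yet inflect differently (vgeka, nekbigar), so the final letter is not what conditions the rule; the number of vowels is.
"vevfaf" has 2 vowels. The stems with 2 vowels (fopip → fopipar, nekbig → nekbigar) add -ar.
So vevfaf → vevfafar.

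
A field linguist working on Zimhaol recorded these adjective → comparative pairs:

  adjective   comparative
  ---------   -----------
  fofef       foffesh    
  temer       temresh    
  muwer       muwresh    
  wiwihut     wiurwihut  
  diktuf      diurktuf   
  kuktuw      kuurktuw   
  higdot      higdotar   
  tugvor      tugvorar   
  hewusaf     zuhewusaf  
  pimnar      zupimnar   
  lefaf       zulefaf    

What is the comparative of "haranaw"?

zuharanaw

fofef and diktuf both end in -f yet inflect differently (foffesh, diurktuf), so the final letter is not what conditions the rule; the last vowel is.
"haranaw" has last vowel 'a'. The stems whose last vowel is 'a' (hewusaf → zuhewusaf, pimnar → zupimnar, lefaf → zulefaf) add the prefix zu-.
So haranaw → zuharanaw.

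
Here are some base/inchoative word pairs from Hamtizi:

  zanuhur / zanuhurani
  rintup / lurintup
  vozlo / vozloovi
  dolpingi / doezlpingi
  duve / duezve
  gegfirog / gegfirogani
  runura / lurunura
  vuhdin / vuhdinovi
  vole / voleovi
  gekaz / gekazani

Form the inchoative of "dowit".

"dowit" begins with d-. The stems beginning with d- (duve → duezve, dolpingi → doezlpingi) insert -ez- after the first vowel.
The other patterns: stems beginning with v- add -ovi; stems beginning with r- add the prefix lu-; stems beginning with g- or z- add -ani.
So dowit → doezwit.

doezwit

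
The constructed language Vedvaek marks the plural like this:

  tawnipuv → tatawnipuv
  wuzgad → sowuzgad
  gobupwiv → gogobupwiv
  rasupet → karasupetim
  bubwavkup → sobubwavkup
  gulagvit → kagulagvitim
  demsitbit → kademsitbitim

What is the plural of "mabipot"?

kamabipotim

"mabipot" ends in -t. The stems ending in -t (demsitbit → kademsitbitim, gulagvit → kagulagvitim, rasupet → karasupetim) add ka- … -im around the stem.
The other patterns: stems ending in -d or -p add the prefix so-; stems ending in -v repeat the first consonant+vowel as a prefix.
So mabipot → kamabipotim.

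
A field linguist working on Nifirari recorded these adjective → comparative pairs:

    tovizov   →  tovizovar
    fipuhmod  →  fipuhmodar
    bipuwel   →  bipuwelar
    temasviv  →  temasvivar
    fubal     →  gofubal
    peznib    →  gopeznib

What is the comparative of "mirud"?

gomirud

bipuwel and fubal both end in -l yet inflect differently (bipuwelar, gofubal), so the final letter is not what conditions the rule; the number of vowels is.
"mirud" has 2 vowels. The stems with 2 vowels (fubal → gofubal, peznib → gopeznib) add the prefix go-.
So mirud → gomirud.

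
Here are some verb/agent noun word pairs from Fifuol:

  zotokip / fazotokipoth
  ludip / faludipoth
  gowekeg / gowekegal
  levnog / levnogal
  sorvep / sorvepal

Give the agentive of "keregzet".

keregzetal

"keregzet" has last vowel 'e'. The stems whose last vowel is 'e' (gowekeg → gowekegal, sorvep → sorvepal) add -al.
The other pattern: stems whose last vowel is 'i' add fa- … -oth around the stem.
So keregzet → keregzetal.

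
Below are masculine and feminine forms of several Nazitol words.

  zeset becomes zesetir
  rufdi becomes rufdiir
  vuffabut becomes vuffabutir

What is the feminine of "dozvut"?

dozvutir

Every pair shown (zeset → zesetir, rufdi → rufdiir, vuffabut → vuffabutir) follows the same rule: add -ir.
So dozvut → dozvutir.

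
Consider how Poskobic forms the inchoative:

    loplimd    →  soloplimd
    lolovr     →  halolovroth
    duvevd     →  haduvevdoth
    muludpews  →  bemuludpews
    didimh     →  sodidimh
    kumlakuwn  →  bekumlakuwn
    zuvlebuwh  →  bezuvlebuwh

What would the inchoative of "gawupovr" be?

hagawupovroth

zuvlebuwh and didimh both end in -h yet inflect differently (bezuvlebuwh, sodidimh), so the final letter is not what conditions the rule; the second-to-last letter is.
"gawupovr" has second-to-last letter 'v'. The stems whose second-to-last letter is 'v' (duvevd → haduvevdoth, lolovr → halolovroth) add ha- … -oth around the stem.
So gawupovr → hagawupovroth.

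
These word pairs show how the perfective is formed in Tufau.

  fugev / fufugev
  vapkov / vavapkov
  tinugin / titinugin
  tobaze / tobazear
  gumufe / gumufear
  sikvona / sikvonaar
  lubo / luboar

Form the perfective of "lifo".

fugev and tobaze both have last vowel 'e' yet inflect differently (fufugev, tobazear), so the last vowel is not what conditions the rule; whether the stem ends in a vowel or a consonant is.
"lifo" ends in a vowel. The stems ending in a vowel (tobaze → tobazear, gumufe → gumufear, sikvona → sikvonaar) add -ar.
So lifo → lifoar.

lifoar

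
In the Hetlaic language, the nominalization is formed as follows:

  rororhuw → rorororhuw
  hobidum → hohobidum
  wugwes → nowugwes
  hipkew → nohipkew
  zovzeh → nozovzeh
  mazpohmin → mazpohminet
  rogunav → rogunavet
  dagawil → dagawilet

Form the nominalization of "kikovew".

"kikovew" has last vowel 'e'. The stems whose last vowel is 'e' (wugwes → nowugwes, hipkew → nohipkew, zovzeh → nozovzeh) add the prefix no-.
So kikovew → nokikovew.

nokikovew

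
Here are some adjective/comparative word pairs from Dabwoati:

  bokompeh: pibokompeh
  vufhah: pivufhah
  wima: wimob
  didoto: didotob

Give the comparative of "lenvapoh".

pilenvapoh

"lenvapoh" ends in a consonant. The stems ending in a consonant (bokompeh → pibokompeh, vufhah → pivufhah) add the prefix pi-.
So lenvapoh → pilenvapoh.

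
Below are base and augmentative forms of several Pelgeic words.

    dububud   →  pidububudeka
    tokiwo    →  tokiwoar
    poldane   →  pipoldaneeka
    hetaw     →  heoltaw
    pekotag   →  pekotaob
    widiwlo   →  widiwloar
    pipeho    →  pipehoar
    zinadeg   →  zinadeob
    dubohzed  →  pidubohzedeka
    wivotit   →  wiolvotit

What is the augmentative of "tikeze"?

pitikezeeka

poldane and zinadeg both have last vowel 'e' yet inflect differently (pipoldaneeka, zinadeob), so the last vowel is not what conditions the rule; the final letter is.
"tikeze" ends in -e. The one such stem in the data (poldane → pipoldaneeka) adds pi- … -eka around the stem, so the same rule applies.
So tikeze → pitikezeeka.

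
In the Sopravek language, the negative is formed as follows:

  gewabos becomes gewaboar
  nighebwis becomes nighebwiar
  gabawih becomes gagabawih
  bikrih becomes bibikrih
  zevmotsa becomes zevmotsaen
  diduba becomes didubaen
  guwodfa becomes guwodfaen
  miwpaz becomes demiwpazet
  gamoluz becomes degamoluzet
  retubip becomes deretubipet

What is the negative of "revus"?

nighebwis and gabawih both have last vowel 'i' yet inflect differently (nighebwiar, gagabawih), so the last vowel is not what conditions the rule; the final letter is.
"revus" ends in -s. The stems ending in -s (gewabos → gewaboar, nighebwis → nighebwiar) drop the final letter and add -ar.
So revus → revuar.

revuar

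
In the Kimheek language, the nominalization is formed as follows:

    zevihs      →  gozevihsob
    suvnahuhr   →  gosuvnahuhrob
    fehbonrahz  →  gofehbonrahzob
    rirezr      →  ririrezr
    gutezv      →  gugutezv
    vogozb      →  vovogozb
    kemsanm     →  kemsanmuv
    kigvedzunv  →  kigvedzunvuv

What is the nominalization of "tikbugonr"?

suvnahuhr and rirezr both end in -r yet inflect differently (gosuvnahuhrob, ririrezr), so the final letter is not what conditions the rule; the second-to-last letter is.
"tikbugonr" has second-to-last letter 'n'. The stems whose second-to-last letter is 'n' (kemsanm → kemsanmuv, kigvedzunv → kigvedzunvuv) add -uv.
The other patterns: stems whose second-to-last letter is 'h' add go- … -ob around the stem; stems whose second-to-last letter is 'z' repeat the first consonant+vowel as a prefix.
So tikbugonr → tikbugonruv.

tikbugonruv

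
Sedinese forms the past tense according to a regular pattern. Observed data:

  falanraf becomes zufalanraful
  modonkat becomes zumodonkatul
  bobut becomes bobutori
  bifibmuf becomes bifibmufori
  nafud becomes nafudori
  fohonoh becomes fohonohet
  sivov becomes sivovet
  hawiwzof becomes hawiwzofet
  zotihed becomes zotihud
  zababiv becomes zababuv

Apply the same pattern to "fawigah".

modonkat and bobut both end in -t yet inflect differently (zumodonkatul, bobutori), so the final letter is not what conditions the rule; the last vowel is.
"fawigah" has last vowel 'a'. The stems whose last vowel is 'a' (falanraf → zufalanraful, modonkat → zumodonkatul) add zu- … -ul around the stem.
The other patterns: stems whose last vowel is 'u' add -ori; stems whose last vowel is 'o' add -et; stems whose last vowel is 'e' or 'i' change the last vowel to 'u'.
So fawigah → zufawigahul.

zufawigahul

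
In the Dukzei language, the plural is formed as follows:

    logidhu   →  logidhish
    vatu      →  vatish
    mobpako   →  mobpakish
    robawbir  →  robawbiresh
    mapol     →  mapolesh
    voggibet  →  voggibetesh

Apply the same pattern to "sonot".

sonotesh

"sonot" ends in a consonant. The stems ending in a consonant (robawbir → robawbiresh, mapol → mapolesh, voggibet → voggibetesh) add -esh.
So sonot → sonotesh.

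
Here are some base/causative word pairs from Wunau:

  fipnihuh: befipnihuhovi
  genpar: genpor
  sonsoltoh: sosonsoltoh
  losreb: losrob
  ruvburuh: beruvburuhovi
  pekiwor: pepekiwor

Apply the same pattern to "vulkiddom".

ruvburuh and sonsoltoh both end in -h yet inflect differently (beruvburuhovi, sosonsoltoh), so the final letter is not what conditions the rule; the last vowel is.
"vulkiddom" has last vowel 'o'. The stems whose last vowel is 'o' (sonsoltoh → sosonsoltoh, pekiwor → pepekiwor) repeat the first consonant+vowel as a prefix.
The other patterns: stems whose last vowel is 'u' add be- … -ovi around the stem; stems whose last vowel is 'a' or 'e' change the last vowel to 'o'.
So vulkiddom → vuvulkiddom.

vuvulkiddom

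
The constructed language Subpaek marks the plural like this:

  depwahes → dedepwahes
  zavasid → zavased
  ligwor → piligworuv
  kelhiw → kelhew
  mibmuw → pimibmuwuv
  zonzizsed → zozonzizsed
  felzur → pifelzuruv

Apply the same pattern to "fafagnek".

fafafagnek

zonzizsed and zavasid both end in -d yet inflect differently (zozonzizsed, zavased), so the final letter is not what conditions the rule; the last vowel is.
"fafagnek" has last vowel 'e'. The stems whose last vowel is 'e' (depwahes → dedepwahes, zonzizsed → zozonzizsed) repeat the first consonant+vowel as a prefix.
So fafagnek → fafafagnek.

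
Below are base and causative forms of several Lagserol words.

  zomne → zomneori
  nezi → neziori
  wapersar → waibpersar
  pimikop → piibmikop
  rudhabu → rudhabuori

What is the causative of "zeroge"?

"zeroge" ends in a vowel. The stems ending in a vowel (nezi → neziori, zomne → zomneori, rudhabu → rudhabuori) add -ori.
So zeroge → zerogeori.

zerogeori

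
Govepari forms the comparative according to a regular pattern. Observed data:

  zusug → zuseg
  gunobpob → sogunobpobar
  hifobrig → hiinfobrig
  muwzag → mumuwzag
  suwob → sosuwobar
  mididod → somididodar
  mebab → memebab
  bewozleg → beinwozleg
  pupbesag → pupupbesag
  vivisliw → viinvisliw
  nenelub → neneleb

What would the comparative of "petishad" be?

pepetishad

nenelub and suwob both end in -b yet inflect differently (neneleb, sosuwobar), so the final letter is not what conditions the rule; the last vowel is.
"petishad" has last vowel 'a'. The stems whose last vowel is 'a' (muwzag → mumuwzag, mebab → memebab, pupbesag → pupupbesag) repeat the first consonant+vowel as a prefix.
The other patterns: stems whose last vowel is 'u' change the last vowel to 'e'; stems whose last vowel is 'o' add so- … -ar around the stem; stems whose last vowel is 'e' or 'i' insert -in- after the first vowel.
So petishad → pepetishad.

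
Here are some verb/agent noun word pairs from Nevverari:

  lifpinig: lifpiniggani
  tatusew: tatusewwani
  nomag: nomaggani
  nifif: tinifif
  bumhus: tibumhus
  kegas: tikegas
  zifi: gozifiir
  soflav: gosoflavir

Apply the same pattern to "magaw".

magawwani

lifpinig and nifif both have last vowel 'i' yet inflect differently (lifpiniggani, tinifif), so the last vowel is not what conditions the rule; the final letter is.
"magaw" ends in -w. The one such stem in the data (tatusew → tatusewwani) doubles the final consonant and adds -ani (as do lifpinig, nomag), so the same rule applies.
So magaw → magawwani.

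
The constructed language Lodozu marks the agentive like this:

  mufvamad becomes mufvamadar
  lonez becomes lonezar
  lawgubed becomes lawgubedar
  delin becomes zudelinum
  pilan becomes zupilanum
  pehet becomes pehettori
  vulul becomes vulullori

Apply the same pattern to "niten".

zunitenum

mufvamad and pilan both have last vowel 'a' yet inflect differently (mufvamadar, zupilanum), so the last vowel is not what conditions the rule; the final letter is.
"niten" ends in -n. The stems ending in -n (delin → zudelinum, pilan → zupilanum) add zu- … -um around the stem.
So niten → zunitenum.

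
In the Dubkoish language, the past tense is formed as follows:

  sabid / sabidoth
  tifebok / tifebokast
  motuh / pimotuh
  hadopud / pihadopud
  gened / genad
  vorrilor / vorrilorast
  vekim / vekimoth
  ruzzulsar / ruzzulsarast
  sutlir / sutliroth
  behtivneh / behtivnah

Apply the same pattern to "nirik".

"nirik" has last vowel 'i'. The stems whose last vowel is 'i' (sutlir → sutliroth, sabid → sabidoth, vekim → vekimoth) add -oth.
The other patterns: stems whose last vowel is 'a' or 'o' add -ast; stems whose last vowel is 'u' add the prefix pi-; stems whose last vowel is 'e' change the last vowel to 'a'.
So nirik → nirikoth.

nirikoth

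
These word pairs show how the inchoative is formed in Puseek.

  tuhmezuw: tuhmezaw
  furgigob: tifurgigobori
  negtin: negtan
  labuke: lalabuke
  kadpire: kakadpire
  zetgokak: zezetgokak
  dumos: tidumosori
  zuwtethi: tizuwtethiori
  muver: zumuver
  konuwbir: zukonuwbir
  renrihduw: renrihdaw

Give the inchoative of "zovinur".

zuzovinur

negtin and konuwbir both have last vowel 'i' yet inflect differently (negtan, zukonuwbir), so the last vowel is not what conditions the rule; the final letter is.
"zovinur" ends in -r. The stems ending in -r (konuwbir → zukonuwbir, muver → zumuver) add the prefix zu-.
So zovinur → zuzovinur.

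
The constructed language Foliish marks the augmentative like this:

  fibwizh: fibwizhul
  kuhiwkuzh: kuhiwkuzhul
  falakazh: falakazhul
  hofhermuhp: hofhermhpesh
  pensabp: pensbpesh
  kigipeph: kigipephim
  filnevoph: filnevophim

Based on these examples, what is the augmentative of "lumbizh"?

lumbizhul

"lumbizh" has second-to-last letter 'z'. The stems whose second-to-last letter is 'z' (fibwizh → fibwizhul, kuhiwkuzh → kuhiwkuzhul, falakazh → falakazhul) add -ul.
The other patterns: stems whose second-to-last letter is 'b' or 'h' delete the last vowel and add -esh; stems whose second-to-last letter is 'p' add -im.
So lumbizh → lumbizhul.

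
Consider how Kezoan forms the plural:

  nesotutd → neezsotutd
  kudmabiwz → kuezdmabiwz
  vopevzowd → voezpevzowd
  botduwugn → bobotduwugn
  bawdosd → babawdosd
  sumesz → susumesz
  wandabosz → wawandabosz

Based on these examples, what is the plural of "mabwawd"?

maezbwawd

nesotutd and bawdosd both end in -d yet inflect differently (neezsotutd, babawdosd), so the final letter is not what conditions the rule; the second-to-last letter is.
"mabwawd" has second-to-last letter 'w'. The stems whose second-to-last letter is 'w' (kudmabiwz → kuezdmabiwz, vopevzowd → voezpevzowd) insert -ez- after the first vowel.
So mabwawd → maezbwawd.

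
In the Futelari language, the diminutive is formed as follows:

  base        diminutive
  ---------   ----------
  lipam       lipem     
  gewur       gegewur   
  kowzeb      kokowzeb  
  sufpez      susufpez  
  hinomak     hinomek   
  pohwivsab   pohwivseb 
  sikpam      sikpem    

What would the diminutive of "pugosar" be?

"pugosar" has last vowel 'a'. The stems whose last vowel is 'a' (hinomak → hinomek, pohwivsab → pohwivseb, lipam → lipem) change the last vowel to 'e'.
So pugosar → pugoser.

pugoser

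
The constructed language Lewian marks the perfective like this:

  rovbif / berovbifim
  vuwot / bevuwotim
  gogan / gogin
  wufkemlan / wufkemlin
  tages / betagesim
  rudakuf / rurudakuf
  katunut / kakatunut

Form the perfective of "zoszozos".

rudakuf and rovbif both end in -f yet inflect differently (rurudakuf, berovbifim), so the final letter is not what conditions the rule; the last vowel is.
"zoszozos" has last vowel 'o'. The one such stem in the data (vuwot → bevuwotim) adds be- … -im around the stem, so the same rule applies.
So zoszozos → bezoszozosim.

bezoszozosim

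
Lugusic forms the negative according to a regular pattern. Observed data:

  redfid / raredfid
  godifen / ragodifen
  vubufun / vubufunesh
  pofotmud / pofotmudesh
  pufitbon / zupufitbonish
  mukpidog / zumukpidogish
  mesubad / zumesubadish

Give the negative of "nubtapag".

zunubtapagish

godifen and vubufun both end in -n yet inflect differently (ragodifen, vubufunesh), so the final letter is not what conditions the rule; the last vowel is.
"nubtapag" has last vowel 'a'. The one such stem in the data (mesubad → zumesubadish) adds zu- … -ish around the stem, so the same rule applies.
The other patterns: stems whose last vowel is 'e' or 'i' add the prefix ra-; stems whose last vowel is 'u' add -esh.
So nubtapag → zunubtapagish.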